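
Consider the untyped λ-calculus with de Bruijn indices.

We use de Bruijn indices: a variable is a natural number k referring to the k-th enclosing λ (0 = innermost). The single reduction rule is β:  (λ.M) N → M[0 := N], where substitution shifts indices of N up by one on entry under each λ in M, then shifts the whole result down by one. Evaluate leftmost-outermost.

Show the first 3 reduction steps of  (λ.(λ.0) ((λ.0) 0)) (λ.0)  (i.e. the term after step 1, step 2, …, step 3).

  start: (λ.(λ.0) ((λ.0) 0)) (λ.0)
  step 1: (λ.0) ((λ.0) (λ.0))
  step 2: (λ.0) (λ.0)
  step 3: λ.0

Answer: after 3 steps: λ.0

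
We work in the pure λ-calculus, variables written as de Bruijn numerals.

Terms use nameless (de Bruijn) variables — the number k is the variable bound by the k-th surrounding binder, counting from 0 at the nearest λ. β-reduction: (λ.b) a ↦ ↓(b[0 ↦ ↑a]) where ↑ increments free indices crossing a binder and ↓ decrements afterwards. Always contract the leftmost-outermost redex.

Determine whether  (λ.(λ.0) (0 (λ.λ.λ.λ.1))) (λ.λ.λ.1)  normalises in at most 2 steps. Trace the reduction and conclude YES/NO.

Answer: NO — after 2 steps the term is (λ.λ.λ.1) (λ.λ.λ.λ.1), not yet normal

Derivation:
  start: (λ.(λ.0) (0 (λ.λ.λ.λ.1))) (λ.λ.λ.1)
  step 1: (λ.0) ((λ.λ.λ.1) (λ.λ.λ.λ.1))
  step 2: (λ.λ.λ.1) (λ.λ.λ.λ.1)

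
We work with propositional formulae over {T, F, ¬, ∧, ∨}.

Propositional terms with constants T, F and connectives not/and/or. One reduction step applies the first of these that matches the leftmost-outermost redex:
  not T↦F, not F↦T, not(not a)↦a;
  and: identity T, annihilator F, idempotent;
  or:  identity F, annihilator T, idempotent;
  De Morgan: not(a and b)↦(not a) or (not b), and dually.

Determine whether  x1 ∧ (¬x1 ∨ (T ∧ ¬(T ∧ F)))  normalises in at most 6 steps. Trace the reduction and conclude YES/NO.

Answer: NO — after 6 steps the term is x1 ∧ T, not yet normal

Derivation:
  start: x1 ∧ (¬x1 ∨ (T ∧ ¬(T ∧ F)))
  [1] x1 ∧ (¬x1 ∨ ¬(T ∧ F))
  [2] x1 ∧ (¬x1 ∨ (¬T ∨ ¬F))
  [3] x1 ∧ (¬x1 ∨ (F ∨ ¬F))
  [4] x1 ∧ (¬x1 ∨ ¬F)
  [5] x1 ∧ (¬x1 ∨ T)
  [6] x1 ∧ T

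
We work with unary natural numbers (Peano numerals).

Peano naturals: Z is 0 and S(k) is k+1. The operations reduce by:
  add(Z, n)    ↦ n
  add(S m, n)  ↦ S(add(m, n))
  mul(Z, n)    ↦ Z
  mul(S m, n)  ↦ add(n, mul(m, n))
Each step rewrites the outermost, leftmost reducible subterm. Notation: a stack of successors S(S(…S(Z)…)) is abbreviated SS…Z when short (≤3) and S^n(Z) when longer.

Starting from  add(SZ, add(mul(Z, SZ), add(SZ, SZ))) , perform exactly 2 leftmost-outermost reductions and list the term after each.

  start: add(SZ, add(mul(Z, SZ), add(SZ, SZ)))
  step 1: S(add(Z, add(mul(Z, SZ), add(SZ, SZ))))
  step 2: S(add(mul(Z, SZ), add(SZ, SZ)))

Answer: after 2 steps: S(add(mul(Z, SZ), add(SZ, SZ)))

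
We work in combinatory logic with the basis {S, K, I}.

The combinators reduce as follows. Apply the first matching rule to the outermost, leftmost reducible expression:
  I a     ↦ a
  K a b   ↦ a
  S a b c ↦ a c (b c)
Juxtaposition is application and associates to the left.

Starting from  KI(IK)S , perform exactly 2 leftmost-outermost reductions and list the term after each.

Answer: after 2 steps: S

Reduction:
  start: KI(IK)S
  →1  IS
  →2  S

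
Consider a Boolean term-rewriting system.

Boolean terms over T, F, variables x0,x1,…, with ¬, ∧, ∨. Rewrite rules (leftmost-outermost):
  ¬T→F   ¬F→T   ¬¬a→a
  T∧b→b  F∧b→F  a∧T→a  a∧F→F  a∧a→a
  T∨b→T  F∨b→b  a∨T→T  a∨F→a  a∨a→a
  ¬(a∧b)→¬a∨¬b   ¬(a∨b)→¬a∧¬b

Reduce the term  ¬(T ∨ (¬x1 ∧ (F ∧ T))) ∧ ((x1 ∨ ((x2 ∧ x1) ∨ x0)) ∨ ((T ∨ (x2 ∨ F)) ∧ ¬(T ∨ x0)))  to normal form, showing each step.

  start: ¬(T ∨ (¬x1 ∧ (F ∧ T))) ∧ ((x1 ∨ ((x2 ∧ x1) ∨ x0)) ∨ ((T ∨ (x2 ∨ F)) ∧ ¬(T ∨ x0)))
  step 1: (¬T ∧ ¬(¬x1 ∧ (F ∧ T))) ∧ ((x1 ∨ ((x2 ∧ x1) ∨ x0)) ∨ ((T ∨ (x2 ∨ F)) ∧ ¬(T ∨ x0)))
  step 2: (F ∧ ¬(¬x1 ∧ (F ∧ T))) ∧ ((x1 ∨ ((x2 ∧ x1) ∨ x0)) ∨ ((T ∨ (x2 ∨ F)) ∧ ¬(T ∨ x0)))
  step 3: F ∧ ((x1 ∨ ((x2 ∧ x1) ∨ x0)) ∨ ((T ∨ (x2 ∨ F)) ∧ ¬(T ∨ x0)))
  step 4: F

Answer: normal form = F  (in 4 steps)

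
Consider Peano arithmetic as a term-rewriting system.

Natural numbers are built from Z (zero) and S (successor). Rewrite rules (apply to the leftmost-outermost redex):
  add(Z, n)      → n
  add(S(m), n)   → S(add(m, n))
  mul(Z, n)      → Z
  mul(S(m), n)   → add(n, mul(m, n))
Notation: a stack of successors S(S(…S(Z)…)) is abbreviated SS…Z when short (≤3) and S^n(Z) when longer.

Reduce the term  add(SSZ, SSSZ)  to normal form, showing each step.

Answer: normal form = S^5(Z)  (in 3 steps)

Reduction:
  start: add(SSZ, SSSZ)
  step 1: S(add(SZ, SSSZ))
  step 2: S(S(add(Z, SSSZ)))
  step 3: S^5(Z)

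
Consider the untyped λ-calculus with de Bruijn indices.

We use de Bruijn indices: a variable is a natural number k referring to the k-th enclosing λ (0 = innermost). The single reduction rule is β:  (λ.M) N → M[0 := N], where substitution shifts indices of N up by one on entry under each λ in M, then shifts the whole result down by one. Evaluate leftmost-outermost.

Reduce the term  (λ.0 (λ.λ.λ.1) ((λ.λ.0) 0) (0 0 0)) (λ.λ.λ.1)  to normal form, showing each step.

  start: (λ.0 (λ.λ.λ.1) ((λ.λ.0) 0) (0 0 0)) (λ.λ.λ.1)
  step 1: (λ.λ.λ.1) (λ.λ.λ.1) ((λ.λ.0) (λ.λ.λ.1)) ((λ.λ.λ.1) (λ.λ.λ.1) (λ.λ.λ.1))
  step 2: (λ.λ.1) ((λ.λ.0) (λ.λ.λ.1)) ((λ.λ.λ.1) (λ.λ.λ.1) (λ.λ.λ.1))
  step 3: (λ.(λ.λ.0) (λ.λ.λ.1)) ((λ.λ.λ.1) (λ.λ.λ.1) (λ.λ.λ.1))
  step 4: (λ.λ.0) (λ.λ.λ.1)
  step 5: λ.0

Answer: normal form = λ.0  (in 5 steps)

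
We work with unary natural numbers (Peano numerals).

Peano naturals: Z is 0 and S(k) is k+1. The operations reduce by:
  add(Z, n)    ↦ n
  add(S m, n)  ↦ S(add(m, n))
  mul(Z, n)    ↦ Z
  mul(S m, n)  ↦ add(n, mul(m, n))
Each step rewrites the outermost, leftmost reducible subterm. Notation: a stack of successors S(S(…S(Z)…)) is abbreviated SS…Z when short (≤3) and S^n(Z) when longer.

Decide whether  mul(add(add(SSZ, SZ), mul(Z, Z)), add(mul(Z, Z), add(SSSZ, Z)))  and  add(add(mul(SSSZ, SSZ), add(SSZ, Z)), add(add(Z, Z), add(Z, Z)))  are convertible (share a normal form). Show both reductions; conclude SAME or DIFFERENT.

Term A:
  start: mul(add(add(SSZ, SZ), mul(Z, Z)), add(mul(Z, Z), add(SSSZ, Z)))
  →1  mul(add(S(add(SZ, SZ)), mul(Z, Z)), add(mul(Z, Z), add(SSSZ, Z)))
  →2  mul(S(add(add(SZ, SZ), mul(Z, Z))), add(mul(Z, Z), add(SSSZ, Z)))
  →3  add(add(mul(Z, Z), add(SSSZ, Z)), mul(add(add(SZ, SZ), mul(Z, Z)), add(mul(Z, Z), add(SSSZ, Z))))
  →4  add(add(Z, add(SSSZ, Z)), mul(add(add(SZ, SZ), mul(Z, Z)), add(mul(Z, Z), add(SSSZ, Z))))
  →5  add(add(SSSZ, Z), mul(add(add(SZ, SZ), mul(Z, Z)), add(mul(Z, Z), add(SSSZ, Z))))
  →6  add(S(add(SSZ, Z)), mul(add(add(SZ, SZ), mul(Z, Z)), add(mul(Z, Z), add(SSSZ, Z))))
  →7  S(add(add(SSZ, Z), mul(add(add(SZ, SZ), mul(Z, Z)), add(mul(Z, Z), add(SSSZ, Z)))))
  →8  S(add(S(add(SZ, Z)), mul(add(add(SZ, SZ), mul(Z, Z)), add(mul(Z, Z), add(SSSZ, Z)))))
  →9  S(S(add(add(SZ, Z), mul(add(add(SZ, SZ), mul(Z, Z)), add(mul(Z, Z), add(SSSZ, Z))))))
  →10  S(S(add(S(add(Z, Z)), mul(add(add(SZ, SZ), mul(Z, Z)), add(mul(Z, Z), add(SSSZ, Z))))))
  →11  S(S(S(add(add(Z, Z), mul(add(add(SZ, SZ), mul(Z, Z)), add(mul(Z, Z), add(SSSZ, Z)))))))
  →12  S(S(S(add(Z, mul(add(add(SZ, SZ), mul(Z, Z)), add(mul(Z, Z), add(SSSZ, Z)))))))
  →13  S(S(S(mul(add(add(SZ, SZ), mul(Z, Z)), add(mul(Z, Z), add(SSSZ, Z))))))
  →14  S(S(S(mul(add(S(add(Z, SZ)), mul(Z, Z)), add(mul(Z, Z), add(SSSZ, Z))))))
  →15  S(S(S(mul(S(add(add(Z, SZ), mul(Z, Z))), add(mul(Z, Z), add(SSSZ, Z))))))
  →16  S(S(S(add(add(mul(Z, Z), add(SSSZ, Z)), mul(add(add(Z, SZ), mul(Z, Z)), add(mul(Z, Z), add(SSSZ, Z)))))))
  →17  S(S(S(add(add(Z, add(SSSZ, Z)), mul(add(add(Z, SZ), mul(Z, Z)), add(mul(Z, Z), add(SSSZ, Z)))))))
  →18  S(S(S(add(add(SSSZ, Z), mul(add(add(Z, SZ), mul(Z, Z)), add(mul(Z, Z), add(SSSZ, Z)))))))
  →19  S(S(S(add(S(add(SSZ, Z)), mul(add(add(Z, SZ), mul(Z, Z)), add(mul(Z, Z), add(SSSZ, Z)))))))
  →20  S(S(S(S(add(add(SSZ, Z), mul(add(add(Z, SZ), mul(Z, Z)), add(mul(Z, Z), add(SSSZ, Z))))))))
  →21  S(S(S(S(add(S(add(SZ, Z)), mul(add(add(Z, SZ), mul(Z, Z)), add(mul(Z, Z), add(SSSZ, Z))))))))
  →22  S(S(S(S(S(add(add(SZ, Z), mul(add(add(Z, SZ), mul(Z, Z)), add(mul(Z, Z), add(SSSZ, Z)))))))))
  →23  S(S(S(S(S(add(S(add(Z, Z)), mul(add(add(Z, SZ), mul(Z, Z)), add(mul(Z, Z), add(SSSZ, Z)))))))))
  →24  S(S(S(S(S(S(add(add(Z, Z), mul(add(add(Z, SZ), mul(Z, Z)), add(mul(Z, Z), add(SSSZ, Z))))))))))
  →25  S(S(S(S(S(S(add(Z, mul(add(add(Z, SZ), mul(Z, Z)), add(mul(Z, Z), add(SSSZ, Z))))))))))
  →26  S(S(S(S(S(S(mul(add(add(Z, SZ), mul(Z, Z)), add(mul(Z, Z), add(SSSZ, Z)))))))))
  →27  S(S(S(S(S(S(mul(add(SZ, mul(Z, Z)), add(mul(Z, Z), add(SSSZ, Z)))))))))
  →28  S(S(S(S(S(S(mul(S(add(Z, mul(Z, Z))), add(mul(Z, Z), add(SSSZ, Z)))))))))
  →29  S(S(S(S(S(S(add(add(mul(Z, Z), add(SSSZ, Z)), mul(add(Z, mul(Z, Z)), add(mul(Z, Z), add(SSSZ, Z))))))))))
  →30  S(S(S(S(S(S(add(add(Z, add(SSSZ, Z)), mul(add(Z, mul(Z, Z)), add(mul(Z, Z), add(SSSZ, Z))))))))))
  →31  S(S(S(S(S(S(add(add(SSSZ, Z), mul(add(Z, mul(Z, Z)), add(mul(Z, Z), add(SSSZ, Z))))))))))
  →32  S(S(S(S(S(S(add(S(add(SSZ, Z)), mul(add(Z, mul(Z, Z)), add(mul(Z, Z), add(SSSZ, Z))))))))))
  →33  S(S(S(S(S(S(S(add(add(SSZ, Z), mul(add(Z, mul(Z, Z)), add(mul(Z, Z), add(SSSZ, Z)))))))))))
  →34  S(S(S(S(S(S(S(add(S(add(SZ, Z)), mul(add(Z, mul(Z, Z)), add(mul(Z, Z), add(SSSZ, Z)))))))))))
  →35  S(S(S(S(S(S(S(S(add(add(SZ, Z), mul(add(Z, mul(Z, Z)), add(mul(Z, Z), add(SSSZ, Z))))))))))))
  →36  S(S(S(S(S(S(S(S(add(S(add(Z, Z)), mul(add(Z, mul(Z, Z)), add(mul(Z, Z), add(SSSZ, Z))))))))))))
  →37  S(S(S(S(S(S(S(S(S(add(add(Z, Z), mul(add(Z, mul(Z, Z)), add(mul(Z, Z), add(SSSZ, Z)))))))))))))
  →38  S(S(S(S(S(S(S(S(S(add(Z, mul(add(Z, mul(Z, Z)), add(mul(Z, Z), add(SSSZ, Z)))))))))))))
  →39  S(S(S(S(S(S(S(S(S(mul(add(Z, mul(Z, Z)), add(mul(Z, Z), add(SSSZ, Z))))))))))))
  →40  S(S(S(S(S(S(S(S(S(mul(mul(Z, Z), add(mul(Z, Z), add(SSSZ, Z))))))))))))
  →41  S(S(S(S(S(S(S(S(S(mul(Z, add(mul(Z, Z), add(SSSZ, Z))))))))))))
  →42  S^9(Z)

Term B:
  start: add(add(mul(SSSZ, SSZ), add(SSZ, Z)), add(add(Z, Z), add(Z, Z)))
  →1  add(add(add(SSZ, mul(SSZ, SSZ)), add(SSZ, Z)), add(add(Z, Z), add(Z, Z)))
  →2  add(add(S(add(SZ, mul(SSZ, SSZ))), add(SSZ, Z)), add(add(Z, Z), add(Z, Z)))
  →3  add(S(add(add(SZ, mul(SSZ, SSZ)), add(SSZ, Z))), add(add(Z, Z), add(Z, Z)))
  →4  S(add(add(add(SZ, mul(SSZ, SSZ)), add(SSZ, Z)), add(add(Z, Z), add(Z, Z))))
  →5  S(add(add(S(add(Z, mul(SSZ, SSZ))), add(SSZ, Z)), add(add(Z, Z), add(Z, Z))))
  →6  S(add(S(add(add(Z, mul(SSZ, SSZ)), add(SSZ, Z))), add(add(Z, Z), add(Z, Z))))
  →7  S(S(add(add(add(Z, mul(SSZ, SSZ)), add(SSZ, Z)), add(add(Z, Z), add(Z, Z)))))
  →8  S(S(add(add(mul(SSZ, SSZ), add(SSZ, Z)), add(add(Z, Z), add(Z, Z)))))
  →9  S(S(add(add(add(SSZ, mul(SZ, SSZ)), add(SSZ, Z)), add(add(Z, Z), add(Z, Z)))))
  →10  S(S(add(add(S(add(SZ, mul(SZ, SSZ))), add(SSZ, Z)), add(add(Z, Z), add(Z, Z)))))
  →11  S(S(add(S(add(add(SZ, mul(SZ, SSZ)), add(SSZ, Z))), add(add(Z, Z), add(Z, Z)))))
  →12  S(S(S(add(add(add(SZ, mul(SZ, SSZ)), add(SSZ, Z)), add(add(Z, Z), add(Z, Z))))))
  →13  S(S(S(add(add(S(add(Z, mul(SZ, SSZ))), add(SSZ, Z)), add(add(Z, Z), add(Z, Z))))))
  →14  S(S(S(add(S(add(add(Z, mul(SZ, SSZ)), add(SSZ, Z))), add(add(Z, Z), add(Z, Z))))))
  →15  S(S(S(S(add(add(add(Z, mul(SZ, SSZ)), add(SSZ, Z)), add(add(Z, Z), add(Z, Z)))))))
  →16  S(S(S(S(add(add(mul(SZ, SSZ), add(SSZ, Z)), add(add(Z, Z), add(Z, Z)))))))
  →17  S(S(S(S(add(add(add(SSZ, mul(Z, SSZ)), add(SSZ, Z)), add(add(Z, Z), add(Z, Z)))))))
  →18  S(S(S(S(add(add(S(add(SZ, mul(Z, SSZ))), add(SSZ, Z)), add(add(Z, Z), add(Z, Z)))))))
  →19  S(S(S(S(add(S(add(add(SZ, mul(Z, SSZ)), add(SSZ, Z))), add(add(Z, Z), add(Z, Z)))))))
  →20  S(S(S(S(S(add(add(add(SZ, mul(Z, SSZ)), add(SSZ, Z)), add(add(Z, Z), add(Z, Z))))))))
  →21  S(S(S(S(S(add(add(S(add(Z, mul(Z, SSZ))), add(SSZ, Z)), add(add(Z, Z), add(Z, Z))))))))
  →22  S(S(S(S(S(add(S(add(add(Z, mul(Z, SSZ)), add(SSZ, Z))), add(add(Z, Z), add(Z, Z))))))))
  →23  S(S(S(S(S(S(add(add(add(Z, mul(Z, SSZ)), add(SSZ, Z)), add(add(Z, Z), add(Z, Z)))))))))
  →24  S(S(S(S(S(S(add(add(mul(Z, SSZ), add(SSZ, Z)), add(add(Z, Z), add(Z, Z)))))))))
  →25  S(S(S(S(S(S(add(add(Z, add(SSZ, Z)), add(add(Z, Z), add(Z, Z)))))))))
  →26  S(S(S(S(S(S(add(add(SSZ, Z), add(add(Z, Z), add(Z, Z)))))))))
  →27  S(S(S(S(S(S(add(S(add(SZ, Z)), add(add(Z, Z), add(Z, Z)))))))))
  →28  S(S(S(S(S(S(S(add(add(SZ, Z), add(add(Z, Z), add(Z, Z))))))))))
  →29  S(S(S(S(S(S(S(add(S(add(Z, Z)), add(add(Z, Z), add(Z, Z))))))))))
  →30  S(S(S(S(S(S(S(S(add(add(Z, Z), add(add(Z, Z), add(Z, Z)))))))))))
  →31  S(S(S(S(S(S(S(S(add(Z, add(add(Z, Z), add(Z, Z)))))))))))
  →32  S(S(S(S(S(S(S(S(add(add(Z, Z), add(Z, Z))))))))))
  →33  S(S(S(S(S(S(S(S(add(Z, add(Z, Z))))))))))
  →34  S(S(S(S(S(S(S(S(add(Z, Z)))))))))
  →35  S^8(Z)

Answer: DIFFERENT — A ⇓ S^9(Z), B ⇓ S^8(Z)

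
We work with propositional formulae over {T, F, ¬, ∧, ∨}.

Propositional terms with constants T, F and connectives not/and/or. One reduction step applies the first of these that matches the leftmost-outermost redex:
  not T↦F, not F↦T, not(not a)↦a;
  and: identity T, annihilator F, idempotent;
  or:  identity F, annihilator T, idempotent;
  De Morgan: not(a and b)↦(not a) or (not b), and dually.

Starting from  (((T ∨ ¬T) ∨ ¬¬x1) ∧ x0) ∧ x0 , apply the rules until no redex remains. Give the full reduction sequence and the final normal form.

  start: (((T ∨ ¬T) ∨ ¬¬x1) ∧ x0) ∧ x0
  →1  ((T ∨ ¬¬x1) ∧ x0) ∧ x0
  →2  (T ∧ x0) ∧ x0
  →3  x0 ∧ x0
  →4  x0

Answer: normal form = x0  (in 4 steps)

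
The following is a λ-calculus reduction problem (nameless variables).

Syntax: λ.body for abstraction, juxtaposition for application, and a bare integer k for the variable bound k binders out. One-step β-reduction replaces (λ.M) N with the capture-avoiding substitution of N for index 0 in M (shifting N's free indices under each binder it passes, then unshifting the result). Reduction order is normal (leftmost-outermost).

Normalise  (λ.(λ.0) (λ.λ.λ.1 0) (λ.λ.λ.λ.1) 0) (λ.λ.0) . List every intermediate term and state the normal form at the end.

  start: (λ.(λ.0) (λ.λ.λ.1 0) (λ.λ.λ.λ.1) 0) (λ.λ.0)
  →1  (λ.0) (λ.λ.λ.1 0) (λ.λ.λ.λ.1) (λ.λ.0)
  →2  (λ.λ.λ.1 0) (λ.λ.λ.λ.1) (λ.λ.0)
  →3  (λ.λ.1 0) (λ.λ.0)
  →4  λ.(λ.λ.0) 0
  →5  λ.λ.0

Answer: normal form = λ.λ.0  (in 5 steps)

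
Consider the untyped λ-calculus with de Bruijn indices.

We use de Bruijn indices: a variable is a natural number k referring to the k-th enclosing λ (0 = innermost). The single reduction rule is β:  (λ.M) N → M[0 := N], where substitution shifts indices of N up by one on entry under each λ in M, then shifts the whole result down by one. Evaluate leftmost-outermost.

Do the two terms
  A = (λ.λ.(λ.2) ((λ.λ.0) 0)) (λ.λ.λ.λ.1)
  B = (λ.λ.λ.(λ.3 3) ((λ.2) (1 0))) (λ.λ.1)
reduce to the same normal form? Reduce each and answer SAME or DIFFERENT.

Term A:
  start: (λ.λ.(λ.2) ((λ.λ.0) 0)) (λ.λ.λ.λ.1)
  step 1: λ.(λ.λ.λ.λ.λ.1) ((λ.λ.0) 0)
  step 2: λ.λ.λ.λ.λ.1

Term B:
  start: (λ.λ.λ.(λ.3 3) ((λ.2) (1 0))) (λ.λ.1)
  step 1: λ.λ.(λ.(λ.λ.1) (λ.λ.1)) ((λ.2) (1 0))
  step 2: λ.λ.(λ.λ.1) (λ.λ.1)
  step 3: λ.λ.λ.λ.λ.1

Answer: SAME — A ⇓ λ.λ.λ.λ.λ.1, B ⇓ λ.λ.λ.λ.λ.1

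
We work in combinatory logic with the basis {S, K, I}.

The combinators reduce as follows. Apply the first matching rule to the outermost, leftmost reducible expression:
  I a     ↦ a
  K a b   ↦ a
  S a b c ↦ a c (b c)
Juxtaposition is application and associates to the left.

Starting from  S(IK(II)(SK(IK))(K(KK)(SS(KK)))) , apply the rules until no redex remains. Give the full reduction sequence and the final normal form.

Answer: normal form = S(KK)  (in 5 steps)

Working:
  start: S(IK(II)(SK(IK))(K(KK)(SS(KK))))
  step 1: S(K(II)(SK(IK))(K(KK)(SS(KK))))
  step 2: S(II(K(KK)(SS(KK))))
  step 3: S(I(K(KK)(SS(KK))))
  step 4: S(K(KK)(SS(KK)))
  step 5: S(KK)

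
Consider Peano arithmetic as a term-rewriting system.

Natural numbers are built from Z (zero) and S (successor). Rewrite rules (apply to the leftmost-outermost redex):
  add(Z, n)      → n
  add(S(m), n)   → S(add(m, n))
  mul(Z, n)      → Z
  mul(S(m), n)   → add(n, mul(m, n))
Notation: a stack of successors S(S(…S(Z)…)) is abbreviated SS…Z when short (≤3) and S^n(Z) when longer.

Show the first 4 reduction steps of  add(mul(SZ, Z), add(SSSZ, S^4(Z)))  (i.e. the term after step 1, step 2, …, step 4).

  start: add(mul(SZ, Z), add(SSSZ, S^4(Z)))
  →1  add(add(Z, mul(Z, Z)), add(SSSZ, S^4(Z)))
  →2  add(mul(Z, Z), add(SSSZ, S^4(Z)))
  →3  add(Z, add(SSSZ, S^4(Z)))
  →4  add(SSSZ, S^4(Z))

Answer: after 4 steps: add(SSSZ, S^4(Z))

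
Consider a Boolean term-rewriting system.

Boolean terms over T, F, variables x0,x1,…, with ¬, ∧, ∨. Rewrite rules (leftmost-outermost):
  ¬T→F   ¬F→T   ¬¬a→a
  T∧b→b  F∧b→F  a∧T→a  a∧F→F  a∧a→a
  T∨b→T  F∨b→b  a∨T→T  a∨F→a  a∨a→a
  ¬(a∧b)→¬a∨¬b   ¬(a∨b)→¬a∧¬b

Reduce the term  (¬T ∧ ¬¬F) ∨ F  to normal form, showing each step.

  start: (¬T ∧ ¬¬F) ∨ F
  [1] ¬T ∧ ¬¬F
  [2] F ∧ ¬¬F
  [3] F

Answer: normal form = F  (in 3 steps)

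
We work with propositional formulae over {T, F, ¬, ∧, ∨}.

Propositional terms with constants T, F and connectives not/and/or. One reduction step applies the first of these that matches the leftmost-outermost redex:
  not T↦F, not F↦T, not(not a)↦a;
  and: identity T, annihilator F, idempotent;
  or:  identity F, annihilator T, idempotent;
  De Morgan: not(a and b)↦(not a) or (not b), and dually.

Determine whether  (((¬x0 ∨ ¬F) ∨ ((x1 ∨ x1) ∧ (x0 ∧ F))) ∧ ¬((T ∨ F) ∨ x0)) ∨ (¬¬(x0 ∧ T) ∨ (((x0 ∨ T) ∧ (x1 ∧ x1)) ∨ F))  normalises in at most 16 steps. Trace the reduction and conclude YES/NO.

Answer: YES — reaches normal form x0 ∨ x1 in 16 ≤ 16 steps

Reduction:
  start: (((¬x0 ∨ ¬F) ∨ ((x1 ∨ x1) ∧ (x0 ∧ F))) ∧ ¬((T ∨ F) ∨ x0)) ∨ (¬¬(x0 ∧ T) ∨ (((x0 ∨ T) ∧ (x1 ∧ x1)) ∨ F))
  [1] (((¬x0 ∨ T) ∨ ((x1 ∨ x1) ∧ (x0 ∧ F))) ∧ ¬((T ∨ F) ∨ x0)) ∨ (¬¬(x0 ∧ T) ∨ (((x0 ∨ T) ∧ (x1 ∧ x1)) ∨ F))
  [2] ((T ∨ ((x1 ∨ x1) ∧ (x0 ∧ F))) ∧ ¬((T ∨ F) ∨ x0)) ∨ (¬¬(x0 ∧ T) ∨ (((x0 ∨ T) ∧ (x1 ∧ x1)) ∨ F))
  [3] (T ∧ ¬((T ∨ F) ∨ x0)) ∨ (¬¬(x0 ∧ T) ∨ (((x0 ∨ T) ∧ (x1 ∧ x1)) ∨ F))
  [4] ¬((T ∨ F) ∨ x0) ∨ (¬¬(x0 ∧ T) ∨ (((x0 ∨ T) ∧ (x1 ∧ x1)) ∨ F))
  [5] (¬(T ∨ F) ∧ ¬x0) ∨ (¬¬(x0 ∧ T) ∨ (((x0 ∨ T) ∧ (x1 ∧ x1)) ∨ F))
  [6] ((¬T ∧ ¬F) ∧ ¬x0) ∨ (¬¬(x0 ∧ T) ∨ (((x0 ∨ T) ∧ (x1 ∧ x1)) ∨ F))
  [7] ((F ∧ ¬F) ∧ ¬x0) ∨ (¬¬(x0 ∧ T) ∨ (((x0 ∨ T) ∧ (x1 ∧ x1)) ∨ F))
  [8] (F ∧ ¬x0) ∨ (¬¬(x0 ∧ T) ∨ (((x0 ∨ T) ∧ (x1 ∧ x1)) ∨ F))
  [9] F ∨ (¬¬(x0 ∧ T) ∨ (((x0 ∨ T) ∧ (x1 ∧ x1)) ∨ F))
  [10] ¬¬(x0 ∧ T) ∨ (((x0 ∨ T) ∧ (x1 ∧ x1)) ∨ F)
  [11] (x0 ∧ T) ∨ (((x0 ∨ T) ∧ (x1 ∧ x1)) ∨ F)
  [12] x0 ∨ (((x0 ∨ T) ∧ (x1 ∧ x1)) ∨ F)
  [13] x0 ∨ ((x0 ∨ T) ∧ (x1 ∧ x1))
  [14] x0 ∨ (T ∧ (x1 ∧ x1))
  [15] x0 ∨ (x1 ∧ x1)
  [16] x0 ∨ x1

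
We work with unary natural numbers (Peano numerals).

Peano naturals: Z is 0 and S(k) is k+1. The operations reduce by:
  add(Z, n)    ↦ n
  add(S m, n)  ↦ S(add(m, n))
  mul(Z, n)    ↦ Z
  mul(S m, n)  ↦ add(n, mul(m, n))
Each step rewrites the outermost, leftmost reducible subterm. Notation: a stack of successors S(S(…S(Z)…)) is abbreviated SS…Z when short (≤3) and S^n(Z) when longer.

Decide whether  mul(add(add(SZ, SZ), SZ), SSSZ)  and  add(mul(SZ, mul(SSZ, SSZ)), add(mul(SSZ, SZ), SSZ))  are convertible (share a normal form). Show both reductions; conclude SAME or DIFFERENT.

Answer: DIFFERENT — A ⇓ S^9(Z), B ⇓ S^8(Z)

Reduction:
Term A:
  start: mul(add(add(SZ, SZ), SZ), SSSZ)
  step 1: mul(add(S(add(Z, SZ)), SZ), SSSZ)
  step 2: mul(S(add(add(Z, SZ), SZ)), SSSZ)
  step 3: add(SSSZ, mul(add(add(Z, SZ), SZ), SSSZ))
  step 4: S(add(SSZ, mul(add(add(Z, SZ), SZ), SSSZ)))
  step 5: S(S(add(SZ, mul(add(add(Z, SZ), SZ), SSSZ))))
  step 6: S(S(S(add(Z, mul(add(add(Z, SZ), SZ), SSSZ)))))
  step 7: S(S(S(mul(add(add(Z, SZ), SZ), SSSZ))))
  step 8: S(S(S(mul(add(SZ, SZ), SSSZ))))
  step 9: S(S(S(mul(S(add(Z, SZ)), SSSZ))))
  step 10: S(S(S(add(SSSZ, mul(add(Z, SZ), SSSZ)))))
  step 11: S(S(S(S(add(SSZ, mul(add(Z, SZ), SSSZ))))))
  step 12: S(S(S(S(S(add(SZ, mul(add(Z, SZ), SSSZ)))))))
  step 13: S(S(S(S(S(S(add(Z, mul(add(Z, SZ), SSSZ))))))))
  step 14: S(S(S(S(S(S(mul(add(Z, SZ), SSSZ)))))))
  step 15: S(S(S(S(S(S(mul(SZ, SSSZ)))))))
  step 16: S(S(S(S(S(S(add(SSSZ, mul(Z, SSSZ))))))))
  step 17: S(S(S(S(S(S(S(add(SSZ, mul(Z, SSSZ)))))))))
  step 18: S(S(S(S(S(S(S(S(add(SZ, mul(Z, SSSZ))))))))))
  step 19: S(S(S(S(S(S(S(S(S(add(Z, mul(Z, SSSZ)))))))))))
  step 20: S(S(S(S(S(S(S(S(S(mul(Z, SSSZ))))))))))
  step 21: S^9(Z)

Term B:
  start: add(mul(SZ, mul(SSZ, SSZ)), add(mul(SSZ, SZ), SSZ))
  step 1: add(add(mul(SSZ, SSZ), mul(Z, mul(SSZ, SSZ))), add(mul(SSZ, SZ), SSZ))
  step 2: add(add(add(SSZ, mul(SZ, SSZ)), mul(Z, mul(SSZ, SSZ))), add(mul(SSZ, SZ), SSZ))
  step 3: add(add(S(add(SZ, mul(SZ, SSZ))), mul(Z, mul(SSZ, SSZ))), add(mul(SSZ, SZ), SSZ))
  step 4: add(S(add(add(SZ, mul(SZ, SSZ)), mul(Z, mul(SSZ, SSZ)))), add(mul(SSZ, SZ), SSZ))
  step 5: S(add(add(add(SZ, mul(SZ, SSZ)), mul(Z, mul(SSZ, SSZ))), add(mul(SSZ, SZ), SSZ)))
  step 6: S(add(add(S(add(Z, mul(SZ, SSZ))), mul(Z, mul(SSZ, SSZ))), add(mul(SSZ, SZ), SSZ)))
  step 7: S(add(S(add(add(Z, mul(SZ, SSZ)), mul(Z, mul(SSZ, SSZ)))), add(mul(SSZ, SZ), SSZ)))
  step 8: S(S(add(add(add(Z, mul(SZ, SSZ)), mul(Z, mul(SSZ, SSZ))), add(mul(SSZ, SZ), SSZ))))
  step 9: S(S(add(add(mul(SZ, SSZ), mul(Z, mul(SSZ, SSZ))), add(mul(SSZ, SZ), SSZ))))
  step 10: S(S(add(add(add(SSZ, mul(Z, SSZ)), mul(Z, mul(SSZ, SSZ))), add(mul(SSZ, SZ), SSZ))))
  step 11: S(S(add(add(S(add(SZ, mul(Z, SSZ))), mul(Z, mul(SSZ, SSZ))), add(mul(SSZ, SZ), SSZ))))
  step 12: S(S(add(S(add(add(SZ, mul(Z, SSZ)), mul(Z, mul(SSZ, SSZ)))), add(mul(SSZ, SZ), SSZ))))
  step 13: S(S(S(add(add(add(SZ, mul(Z, SSZ)), mul(Z, mul(SSZ, SSZ))), add(mul(SSZ, SZ), SSZ)))))
  step 14: S(S(S(add(add(S(add(Z, mul(Z, SSZ))), mul(Z, mul(SSZ, SSZ))), add(mul(SSZ, SZ), SSZ)))))
  step 15: S(S(S(add(S(add(add(Z, mul(Z, SSZ)), mul(Z, mul(SSZ, SSZ)))), add(mul(SSZ, SZ), SSZ)))))
  step 16: S(S(S(S(add(add(add(Z, mul(Z, SSZ)), mul(Z, mul(SSZ, SSZ))), add(mul(SSZ, SZ), SSZ))))))
  step 17: S(S(S(S(add(add(mul(Z, SSZ), mul(Z, mul(SSZ, SSZ))), add(mul(SSZ, SZ), SSZ))))))
  step 18: S(S(S(S(add(add(Z, mul(Z, mul(SSZ, SSZ))), add(mul(SSZ, SZ), SSZ))))))
  step 19: S(S(S(S(add(mul(Z, mul(SSZ, SSZ)), add(mul(SSZ, SZ), SSZ))))))
  step 20: S(S(S(S(add(Z, add(mul(SSZ, SZ), SSZ))))))
  step 21: S(S(S(S(add(mul(SSZ, SZ), SSZ)))))
  step 22: S(S(S(S(add(add(SZ, mul(SZ, SZ)), SSZ)))))
  step 23: S(S(S(S(add(S(add(Z, mul(SZ, SZ))), SSZ)))))
  step 24: S(S(S(S(S(add(add(Z, mul(SZ, SZ)), SSZ))))))
  step 25: S(S(S(S(S(add(mul(SZ, SZ), SSZ))))))
  step 26: S(S(S(S(S(add(add(SZ, mul(Z, SZ)), SSZ))))))
  step 27: S(S(S(S(S(add(S(add(Z, mul(Z, SZ))), SSZ))))))
  step 28: S(S(S(S(S(S(add(add(Z, mul(Z, SZ)), SSZ)))))))
  step 29: S(S(S(S(S(S(add(mul(Z, SZ), SSZ)))))))
  step 30: S(S(S(S(S(S(add(Z, SSZ)))))))
  step 31: S^8(Z)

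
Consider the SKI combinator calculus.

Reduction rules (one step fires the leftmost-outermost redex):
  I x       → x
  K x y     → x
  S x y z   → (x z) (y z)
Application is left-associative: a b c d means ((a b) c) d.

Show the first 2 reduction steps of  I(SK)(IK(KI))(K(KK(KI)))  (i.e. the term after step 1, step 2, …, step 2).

  start: I(SK)(IK(KI))(K(KK(KI)))
  →1  SK(IK(KI))(K(KK(KI)))
  →2  K(K(KK(KI)))(IK(KI)(K(KK(KI))))

Answer: after 2 steps: K(K(KK(KI)))(IK(KI)(K(KK(KI))))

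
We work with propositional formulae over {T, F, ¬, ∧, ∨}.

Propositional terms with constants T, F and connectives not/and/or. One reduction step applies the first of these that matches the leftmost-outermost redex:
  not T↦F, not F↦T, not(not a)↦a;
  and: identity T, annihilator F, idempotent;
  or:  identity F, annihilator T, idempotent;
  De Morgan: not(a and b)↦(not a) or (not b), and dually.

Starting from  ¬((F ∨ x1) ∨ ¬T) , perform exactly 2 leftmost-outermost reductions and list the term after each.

  start: ¬((F ∨ x1) ∨ ¬T)
  [1] ¬(F ∨ x1) ∧ ¬¬T
  [2] (¬F ∧ ¬x1) ∧ ¬¬T

Answer: after 2 steps: (¬F ∧ ¬x1) ∧ ¬¬T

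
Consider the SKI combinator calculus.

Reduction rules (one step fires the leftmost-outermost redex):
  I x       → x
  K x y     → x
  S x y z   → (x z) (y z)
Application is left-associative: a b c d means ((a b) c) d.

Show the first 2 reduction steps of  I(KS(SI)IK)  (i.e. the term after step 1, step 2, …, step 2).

Answer: after 2 steps: SIK

Working:
  start: I(KS(SI)IK)
  →1  KS(SI)IK
  →2  SIK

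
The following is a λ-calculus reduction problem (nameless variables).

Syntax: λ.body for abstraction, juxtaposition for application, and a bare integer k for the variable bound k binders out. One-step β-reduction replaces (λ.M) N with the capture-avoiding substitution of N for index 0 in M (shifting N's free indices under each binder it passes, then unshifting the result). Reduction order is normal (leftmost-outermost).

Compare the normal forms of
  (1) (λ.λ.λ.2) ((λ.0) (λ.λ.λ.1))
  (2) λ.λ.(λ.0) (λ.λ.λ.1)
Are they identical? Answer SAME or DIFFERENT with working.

Term A:
  start: (λ.λ.λ.2) ((λ.0) (λ.λ.λ.1))
  →1  λ.λ.(λ.0) (λ.λ.λ.1)
  →2  λ.λ.λ.λ.λ.1

Term B:
  start: λ.λ.(λ.0) (λ.λ.λ.1)
  →1  λ.λ.λ.λ.λ.1

Answer: SAME — A ⇓ λ.λ.λ.λ.λ.1, B ⇓ λ.λ.λ.λ.λ.1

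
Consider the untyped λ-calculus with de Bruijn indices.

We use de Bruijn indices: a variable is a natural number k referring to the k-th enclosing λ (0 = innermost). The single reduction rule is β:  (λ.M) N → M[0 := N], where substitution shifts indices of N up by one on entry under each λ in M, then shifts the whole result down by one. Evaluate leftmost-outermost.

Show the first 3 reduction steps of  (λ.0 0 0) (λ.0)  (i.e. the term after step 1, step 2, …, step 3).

Answer: after 3 steps: λ.0

Working:
  start: (λ.0 0 0) (λ.0)
  [1] (λ.0) (λ.0) (λ.0)
  [2] (λ.0) (λ.0)
  [3] λ.0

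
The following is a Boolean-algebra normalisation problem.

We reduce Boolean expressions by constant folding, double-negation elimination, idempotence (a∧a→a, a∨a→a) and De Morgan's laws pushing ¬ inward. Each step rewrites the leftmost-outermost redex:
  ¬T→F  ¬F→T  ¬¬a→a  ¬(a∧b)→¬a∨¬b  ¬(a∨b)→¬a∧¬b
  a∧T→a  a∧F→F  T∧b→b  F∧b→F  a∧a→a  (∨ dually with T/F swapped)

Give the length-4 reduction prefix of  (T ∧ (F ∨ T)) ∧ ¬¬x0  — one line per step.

Answer: after 4 steps: x0

Working:
  start: (T ∧ (F ∨ T)) ∧ ¬¬x0
  step 1: (F ∨ T) ∧ ¬¬x0
  step 2: T ∧ ¬¬x0
  step 3: ¬¬x0
  step 4: x0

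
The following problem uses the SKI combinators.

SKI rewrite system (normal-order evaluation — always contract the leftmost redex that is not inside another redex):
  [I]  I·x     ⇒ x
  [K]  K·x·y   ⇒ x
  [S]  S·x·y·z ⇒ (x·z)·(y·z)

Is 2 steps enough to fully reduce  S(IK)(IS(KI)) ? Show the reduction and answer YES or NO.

Answer: YES — reaches normal form SK(S(KI)) in 2 ≤ 2 steps

Reduction:
  start: S(IK)(IS(KI))
  [1] SK(IS(KI))
  [2] SK(S(KI))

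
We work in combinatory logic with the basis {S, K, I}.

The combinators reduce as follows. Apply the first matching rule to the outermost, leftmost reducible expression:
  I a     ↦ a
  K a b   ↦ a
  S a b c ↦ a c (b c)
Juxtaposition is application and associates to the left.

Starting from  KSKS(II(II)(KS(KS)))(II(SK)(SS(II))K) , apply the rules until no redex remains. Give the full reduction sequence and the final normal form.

  start: KSKS(II(II)(KS(KS)))(II(SK)(SS(II))K)
  [1] SS(II(II)(KS(KS)))(II(SK)(SS(II))K)
  [2] S(II(SK)(SS(II))K)(II(II)(KS(KS))(II(SK)(SS(II))K))
  [3] S(I(SK)(SS(II))K)(II(II)(KS(KS))(II(SK)(SS(II))K))
  [4] S(SK(SS(II))K)(II(II)(KS(KS))(II(SK)(SS(II))K))
  [5] S(KK(SS(II)K))(II(II)(KS(KS))(II(SK)(SS(II))K))
  [6] SK(II(II)(KS(KS))(II(SK)(SS(II))K))
  [7] SK(I(II)(KS(KS))(II(SK)(SS(II))K))
  [8] SK(II(KS(KS))(II(SK)(SS(II))K))
  [9] SK(I(KS(KS))(II(SK)(SS(II))K))
  [10] SK(KS(KS)(II(SK)(SS(II))K))
  [11] SK(S(II(SK)(SS(II))K))
  [12] SK(S(I(SK)(SS(II))K))
  [13] SK(S(SK(SS(II))K))
  [14] SK(S(KK(SS(II)K)))
  [15] SK(SK)

Answer: normal form = SK(SK)  (in 15 steps)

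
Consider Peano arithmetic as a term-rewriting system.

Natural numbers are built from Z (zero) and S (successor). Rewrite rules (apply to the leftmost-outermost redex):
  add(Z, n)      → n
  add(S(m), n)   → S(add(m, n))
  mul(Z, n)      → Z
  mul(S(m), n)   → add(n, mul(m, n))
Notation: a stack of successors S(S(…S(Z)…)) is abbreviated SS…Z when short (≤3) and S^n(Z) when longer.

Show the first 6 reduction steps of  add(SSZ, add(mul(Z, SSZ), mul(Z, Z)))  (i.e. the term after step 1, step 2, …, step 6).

Answer: after 6 steps: SSZ

Working:
  start: add(SSZ, add(mul(Z, SSZ), mul(Z, Z)))
  step 1: S(add(SZ, add(mul(Z, SSZ), mul(Z, Z))))
  step 2: S(S(add(Z, add(mul(Z, SSZ), mul(Z, Z)))))
  step 3: S(S(add(mul(Z, SSZ), mul(Z, Z))))
  step 4: S(S(add(Z, mul(Z, Z))))
  step 5: S(S(mul(Z, Z)))
  step 6: SSZ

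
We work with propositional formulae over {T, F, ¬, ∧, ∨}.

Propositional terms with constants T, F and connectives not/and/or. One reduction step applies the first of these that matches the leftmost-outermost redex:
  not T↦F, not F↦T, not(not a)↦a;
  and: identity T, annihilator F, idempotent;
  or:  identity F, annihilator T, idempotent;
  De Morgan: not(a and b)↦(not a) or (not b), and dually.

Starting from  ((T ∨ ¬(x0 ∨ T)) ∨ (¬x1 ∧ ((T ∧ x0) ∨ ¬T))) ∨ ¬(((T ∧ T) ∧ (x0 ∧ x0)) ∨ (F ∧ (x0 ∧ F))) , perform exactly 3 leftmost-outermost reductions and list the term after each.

Answer: after 3 steps: T

Working:
  start: ((T ∨ ¬(x0 ∨ T)) ∨ (¬x1 ∧ ((T ∧ x0) ∨ ¬T))) ∨ ¬(((T ∧ T) ∧ (x0 ∧ x0)) ∨ (F ∧ (x0 ∧ F)))
  [1] (T ∨ (¬x1 ∧ ((T ∧ x0) ∨ ¬T))) ∨ ¬(((T ∧ T) ∧ (x0 ∧ x0)) ∨ (F ∧ (x0 ∧ F)))
  [2] T ∨ ¬(((T ∧ T) ∧ (x0 ∧ x0)) ∨ (F ∧ (x0 ∧ F)))
  [3] T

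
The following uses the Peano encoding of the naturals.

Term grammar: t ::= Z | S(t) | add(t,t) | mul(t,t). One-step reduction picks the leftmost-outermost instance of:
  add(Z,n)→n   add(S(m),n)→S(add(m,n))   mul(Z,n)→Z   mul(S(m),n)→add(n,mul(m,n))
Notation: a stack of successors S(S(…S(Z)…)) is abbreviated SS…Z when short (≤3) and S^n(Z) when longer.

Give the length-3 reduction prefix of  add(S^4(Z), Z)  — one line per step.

  start: add(S^4(Z), Z)
  [1] S(add(SSSZ, Z))
  [2] S(S(add(SSZ, Z)))
  [3] S(S(S(add(SZ, Z))))

Answer: after 3 steps: S(S(S(add(SZ, Z))))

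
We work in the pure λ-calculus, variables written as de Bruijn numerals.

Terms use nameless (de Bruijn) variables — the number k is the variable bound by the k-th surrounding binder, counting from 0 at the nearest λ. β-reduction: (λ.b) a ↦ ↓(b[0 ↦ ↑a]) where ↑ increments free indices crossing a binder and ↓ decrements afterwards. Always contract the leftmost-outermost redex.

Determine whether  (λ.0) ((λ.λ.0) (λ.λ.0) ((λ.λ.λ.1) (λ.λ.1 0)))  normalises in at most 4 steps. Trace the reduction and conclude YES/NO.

  start: (λ.0) ((λ.λ.0) (λ.λ.0) ((λ.λ.λ.1) (λ.λ.1 0)))
  step 1: (λ.λ.0) (λ.λ.0) ((λ.λ.λ.1) (λ.λ.1 0))
  step 2: (λ.0) ((λ.λ.λ.1) (λ.λ.1 0))
  step 3: (λ.λ.λ.1) (λ.λ.1 0)
  step 4: λ.λ.1

Answer: YES — reaches normal form λ.λ.1 in 4 ≤ 4 steps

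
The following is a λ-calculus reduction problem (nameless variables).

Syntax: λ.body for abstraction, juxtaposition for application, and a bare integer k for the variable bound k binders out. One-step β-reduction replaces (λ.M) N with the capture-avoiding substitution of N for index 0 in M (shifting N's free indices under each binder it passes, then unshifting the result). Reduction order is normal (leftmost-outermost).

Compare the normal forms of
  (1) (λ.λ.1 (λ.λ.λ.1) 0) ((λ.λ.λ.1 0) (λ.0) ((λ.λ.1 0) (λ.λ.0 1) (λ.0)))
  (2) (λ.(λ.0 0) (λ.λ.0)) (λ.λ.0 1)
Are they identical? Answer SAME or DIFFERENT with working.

Term A:
  start: (λ.λ.1 (λ.λ.λ.1) 0) ((λ.λ.λ.1 0) (λ.0) ((λ.λ.1 0) (λ.λ.0 1) (λ.0)))
  step 1: λ.(λ.λ.λ.1 0) (λ.0) ((λ.λ.1 0) (λ.λ.0 1) (λ.0)) (λ.λ.λ.1) 0
  step 2: λ.(λ.λ.1 0) ((λ.λ.1 0) (λ.λ.0 1) (λ.0)) (λ.λ.λ.1) 0
  step 3: λ.(λ.(λ.λ.1 0) (λ.λ.0 1) (λ.0) 0) (λ.λ.λ.1) 0
  step 4: λ.(λ.λ.1 0) (λ.λ.0 1) (λ.0) (λ.λ.λ.1) 0
  step 5: λ.(λ.(λ.λ.0 1) 0) (λ.0) (λ.λ.λ.1) 0
  step 6: λ.(λ.λ.0 1) (λ.0) (λ.λ.λ.1) 0
  step 7: λ.(λ.0 (λ.0)) (λ.λ.λ.1) 0
  step 8: λ.(λ.λ.λ.1) (λ.0) 0
  step 9: λ.(λ.λ.1) 0
  step 10: λ.λ.1

Term B:
  start: (λ.(λ.0 0) (λ.λ.0)) (λ.λ.0 1)
  step 1: (λ.0 0) (λ.λ.0)
  step 2: (λ.λ.0) (λ.λ.0)
  step 3: λ.0

Answer: DIFFERENT — A ⇓ λ.λ.1, B ⇓ λ.0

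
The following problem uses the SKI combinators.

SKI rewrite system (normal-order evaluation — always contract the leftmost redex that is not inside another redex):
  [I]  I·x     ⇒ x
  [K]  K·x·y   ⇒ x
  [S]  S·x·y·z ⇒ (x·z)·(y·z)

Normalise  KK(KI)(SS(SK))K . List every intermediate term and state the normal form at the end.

Answer: normal form = SS(SK)  (in 2 steps)

Working:
  start: KK(KI)(SS(SK))K
  →1  K(SS(SK))K
  →2  SS(SK)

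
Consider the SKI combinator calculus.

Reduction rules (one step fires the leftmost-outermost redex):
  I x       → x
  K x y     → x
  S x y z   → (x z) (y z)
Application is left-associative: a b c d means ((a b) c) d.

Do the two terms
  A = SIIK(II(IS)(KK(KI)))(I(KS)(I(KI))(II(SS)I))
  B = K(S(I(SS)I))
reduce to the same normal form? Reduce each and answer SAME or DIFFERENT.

Answer: SAME — A ⇓ K(S(SSI)), B ⇓ K(S(SSI))

Reduction:
Term A:
  start: SIIK(II(IS)(KK(KI)))(I(KS)(I(KI))(II(SS)I))
  [1] IK(IK)(II(IS)(KK(KI)))(I(KS)(I(KI))(II(SS)I))
  [2] K(IK)(II(IS)(KK(KI)))(I(KS)(I(KI))(II(SS)I))
  [3] IK(I(KS)(I(KI))(II(SS)I))
  [4] K(I(KS)(I(KI))(II(SS)I))
  [5] K(KS(I(KI))(II(SS)I))
  [6] K(S(II(SS)I))
  [7] K(S(I(SS)I))
  [8] K(S(SSI))

Term B:
  start: K(S(I(SS)I))
  [1] K(S(SSI))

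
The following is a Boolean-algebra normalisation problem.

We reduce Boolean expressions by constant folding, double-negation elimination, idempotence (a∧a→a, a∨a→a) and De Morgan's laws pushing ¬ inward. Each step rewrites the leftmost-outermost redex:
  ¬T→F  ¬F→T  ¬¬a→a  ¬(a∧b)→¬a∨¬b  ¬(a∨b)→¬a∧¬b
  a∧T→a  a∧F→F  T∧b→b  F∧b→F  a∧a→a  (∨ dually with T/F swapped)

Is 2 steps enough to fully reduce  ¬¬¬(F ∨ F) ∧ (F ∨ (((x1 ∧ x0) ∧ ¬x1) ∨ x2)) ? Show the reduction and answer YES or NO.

Answer: NO — after 2 steps the term is (¬F ∧ ¬F) ∧ (F ∨ (((x1 ∧ x0) ∧ ¬x1) ∨ x2)), not yet normal

Derivation:
  start: ¬¬¬(F ∨ F) ∧ (F ∨ (((x1 ∧ x0) ∧ ¬x1) ∨ x2))
  step 1: ¬(F ∨ F) ∧ (F ∨ (((x1 ∧ x0) ∧ ¬x1) ∨ x2))
  step 2: (¬F ∧ ¬F) ∧ (F ∨ (((x1 ∧ x0) ∧ ¬x1) ∨ x2))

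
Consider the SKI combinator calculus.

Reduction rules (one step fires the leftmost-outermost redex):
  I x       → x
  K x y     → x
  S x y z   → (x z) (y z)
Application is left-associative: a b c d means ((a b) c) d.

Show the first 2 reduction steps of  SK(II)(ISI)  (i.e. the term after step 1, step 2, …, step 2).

Answer: after 2 steps: ISI

Reduction:
  start: SK(II)(ISI)
  →1  K(ISI)(II(ISI))
  →2  ISI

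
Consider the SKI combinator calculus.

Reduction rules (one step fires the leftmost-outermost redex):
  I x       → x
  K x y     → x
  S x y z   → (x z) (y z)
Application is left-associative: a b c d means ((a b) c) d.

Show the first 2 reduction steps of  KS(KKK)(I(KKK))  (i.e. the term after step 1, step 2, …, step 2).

  start: KS(KKK)(I(KKK))
  [1] S(I(KKK))
  [2] S(KKK)

Answer: after 2 steps: S(KKK)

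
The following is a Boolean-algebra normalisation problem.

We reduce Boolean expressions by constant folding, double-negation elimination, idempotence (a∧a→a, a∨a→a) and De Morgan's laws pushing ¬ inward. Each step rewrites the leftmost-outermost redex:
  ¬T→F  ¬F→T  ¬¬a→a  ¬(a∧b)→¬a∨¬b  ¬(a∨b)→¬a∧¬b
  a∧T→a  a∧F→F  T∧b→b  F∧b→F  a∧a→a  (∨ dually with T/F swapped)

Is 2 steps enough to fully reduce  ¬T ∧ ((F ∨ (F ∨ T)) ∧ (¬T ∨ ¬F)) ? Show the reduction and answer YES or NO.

  start: ¬T ∧ ((F ∨ (F ∨ T)) ∧ (¬T ∨ ¬F))
  step 1: F ∧ ((F ∨ (F ∨ T)) ∧ (¬T ∨ ¬F))
  step 2: F

Answer: YES — reaches normal form F in 2 ≤ 2 steps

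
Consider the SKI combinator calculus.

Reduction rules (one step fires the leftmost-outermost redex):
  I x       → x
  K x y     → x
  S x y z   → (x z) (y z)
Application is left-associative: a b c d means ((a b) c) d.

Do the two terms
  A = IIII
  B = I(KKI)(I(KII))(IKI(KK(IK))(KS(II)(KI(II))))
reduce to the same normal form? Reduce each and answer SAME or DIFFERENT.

Answer: SAME — A ⇓ I, B ⇓ I

Reduction:
Term A:
  start: IIII
  [1] III
  [2] II
  [3] I

Term B:
  start: I(KKI)(I(KII))(IKI(KK(IK))(KS(II)(KI(II))))
  [1] KKI(I(KII))(IKI(KK(IK))(KS(II)(KI(II))))
  [2] K(I(KII))(IKI(KK(IK))(KS(II)(KI(II))))
  [3] I(KII)
  [4] KII
  [5] I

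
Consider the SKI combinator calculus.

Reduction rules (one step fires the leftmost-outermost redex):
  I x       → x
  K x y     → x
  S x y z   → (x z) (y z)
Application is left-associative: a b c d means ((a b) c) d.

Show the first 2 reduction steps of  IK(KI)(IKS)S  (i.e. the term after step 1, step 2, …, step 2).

Answer: after 2 steps: KIS

Working:
  start: IK(KI)(IKS)S
  [1] K(KI)(IKS)S
  [2] KIS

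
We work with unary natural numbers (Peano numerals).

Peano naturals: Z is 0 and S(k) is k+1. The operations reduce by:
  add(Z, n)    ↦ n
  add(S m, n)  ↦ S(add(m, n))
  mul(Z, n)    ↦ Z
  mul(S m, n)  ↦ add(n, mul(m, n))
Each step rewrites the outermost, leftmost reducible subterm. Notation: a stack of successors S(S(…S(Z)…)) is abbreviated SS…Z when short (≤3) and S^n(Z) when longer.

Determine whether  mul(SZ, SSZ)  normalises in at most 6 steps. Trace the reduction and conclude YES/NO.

  start: mul(SZ, SSZ)
  →1  add(SSZ, mul(Z, SSZ))
  →2  S(add(SZ, mul(Z, SSZ)))
  →3  S(S(add(Z, mul(Z, SSZ))))
  →4  S(S(mul(Z, SSZ)))
  →5  SSZ

Answer: YES — reaches normal form SSZ in 5 ≤ 6 steps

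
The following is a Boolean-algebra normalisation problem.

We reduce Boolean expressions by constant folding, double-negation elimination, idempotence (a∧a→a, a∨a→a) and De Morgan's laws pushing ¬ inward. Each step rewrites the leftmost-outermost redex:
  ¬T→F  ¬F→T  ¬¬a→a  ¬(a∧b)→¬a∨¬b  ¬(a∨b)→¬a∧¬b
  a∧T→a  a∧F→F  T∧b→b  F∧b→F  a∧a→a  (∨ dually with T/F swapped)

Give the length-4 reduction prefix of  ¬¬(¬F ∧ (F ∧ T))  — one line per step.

Answer: after 4 steps: F

Derivation:
  start: ¬¬(¬F ∧ (F ∧ T))
  [1] ¬F ∧ (F ∧ T)
  [2] T ∧ (F ∧ T)
  [3] F ∧ T
  [4] F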